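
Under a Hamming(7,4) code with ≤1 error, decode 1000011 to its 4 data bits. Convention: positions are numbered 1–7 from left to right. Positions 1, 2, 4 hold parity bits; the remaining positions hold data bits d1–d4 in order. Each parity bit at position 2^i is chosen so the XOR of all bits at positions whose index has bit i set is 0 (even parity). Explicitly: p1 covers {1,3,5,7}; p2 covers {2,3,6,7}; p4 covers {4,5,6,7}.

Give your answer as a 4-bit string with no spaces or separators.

0011

s1 (pos 1,3,5,7): 1⊕0⊕0⊕1 = 0
s2 (pos 2,3,6,7): 0⊕0⊕1⊕1 = 0
s4 (pos 4,5,6,7): 0⊕0⊕1⊕1 = 0
Syndrome s4…s1 = 000 → no error.
Read data bits from positions 3,5,6,7: 0011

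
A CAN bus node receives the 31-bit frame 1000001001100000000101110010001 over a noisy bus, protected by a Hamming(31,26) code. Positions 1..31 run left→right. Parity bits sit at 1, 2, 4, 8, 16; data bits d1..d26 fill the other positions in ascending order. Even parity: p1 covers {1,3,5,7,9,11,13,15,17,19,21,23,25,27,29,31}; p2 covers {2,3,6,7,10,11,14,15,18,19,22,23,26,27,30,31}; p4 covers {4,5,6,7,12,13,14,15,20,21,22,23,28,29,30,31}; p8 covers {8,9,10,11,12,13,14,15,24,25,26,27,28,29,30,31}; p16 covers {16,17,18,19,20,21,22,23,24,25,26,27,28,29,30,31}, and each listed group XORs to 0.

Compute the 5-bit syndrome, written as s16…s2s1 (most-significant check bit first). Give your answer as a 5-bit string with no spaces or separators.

01110

s1 (pos 1,3,5,7,9,11,13,15,17,19,21,23,25,27,29,31): 1⊕0⊕0⊕1⊕0⊕1⊕0⊕0⊕0⊕0⊕0⊕1⊕0⊕1⊕0⊕1 = 0
s2 (pos 2,3,6,7,10,11,14,15,18,19,22,23,26,27,30,31): 0⊕0⊕0⊕1⊕1⊕1⊕0⊕0⊕0⊕0⊕1⊕1⊕0⊕1⊕0⊕1 = 1
s4 (pos 4,5,6,7,12,13,14,15,20,21,22,23,28,29,30,31): 0⊕0⊕0⊕1⊕0⊕0⊕0⊕0⊕1⊕0⊕1⊕1⊕0⊕0⊕0⊕1 = 1
s8 (pos 8,9,10,11,12,13,14,15,24,25,26,27,28,29,30,31): 0⊕0⊕1⊕1⊕0⊕0⊕0⊕0⊕1⊕0⊕0⊕1⊕0⊕0⊕0⊕1 = 1
s16 (pos 16,17,18,19,20,21,22,23,24,25,26,27,28,29,30,31): 0⊕0⊕0⊕0⊕1⊕0⊕1⊕1⊕1⊕0⊕0⊕1⊕0⊕0⊕0⊕1 = 0
Syndrome s16…s1 = 01110 → error at position 14.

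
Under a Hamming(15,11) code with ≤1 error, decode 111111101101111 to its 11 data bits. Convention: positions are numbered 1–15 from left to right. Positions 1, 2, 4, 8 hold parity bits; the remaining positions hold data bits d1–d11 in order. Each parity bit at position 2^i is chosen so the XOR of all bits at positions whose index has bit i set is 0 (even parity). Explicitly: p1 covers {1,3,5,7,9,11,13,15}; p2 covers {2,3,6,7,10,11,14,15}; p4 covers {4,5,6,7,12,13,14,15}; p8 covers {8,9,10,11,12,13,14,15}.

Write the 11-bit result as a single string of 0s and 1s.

01111101111

s1 (pos 1,3,5,7,9,11,13,15): 1⊕1⊕1⊕1⊕1⊕0⊕1⊕1 = 1
s2 (pos 2,3,6,7,10,11,14,15): 1⊕1⊕1⊕1⊕1⊕0⊕1⊕1 = 1
s4 (pos 4,5,6,7,12,13,14,15): 1⊕1⊕1⊕1⊕1⊕1⊕1⊕1 = 0
s8 (pos 8,9,10,11,12,13,14,15): 0⊕1⊕1⊕0⊕1⊕1⊕1⊕1 = 0
Syndrome s8…s1 = 0011 → error at position 3.
Flip position 3: 111111101101111 → 110111101101111
Read data bits from positions 3,5,6,7,9,10,11,12,13,14,15: 01111101111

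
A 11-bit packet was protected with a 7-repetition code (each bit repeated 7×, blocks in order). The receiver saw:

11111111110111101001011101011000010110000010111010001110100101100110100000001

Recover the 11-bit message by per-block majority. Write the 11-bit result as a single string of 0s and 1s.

Block 1 (1111111): 7 ones → 1
Block 2 (1110111): 6 ones → 1
Block 3 (1010010): 3 ones → 0
Block 4 (1110101): 5 ones → 1
Block 5 (1000010): 2 ones → 0
Block 6 (1100000): 2 ones → 0
Block 7 (1011101): 5 ones → 1
Block 8 (0001110): 3 ones → 0
Block 9 (1001011): 4 ones → 1
Block 10 (0011010): 3 ones → 0
Block 11 (0000001): 1 one → 0

11010010100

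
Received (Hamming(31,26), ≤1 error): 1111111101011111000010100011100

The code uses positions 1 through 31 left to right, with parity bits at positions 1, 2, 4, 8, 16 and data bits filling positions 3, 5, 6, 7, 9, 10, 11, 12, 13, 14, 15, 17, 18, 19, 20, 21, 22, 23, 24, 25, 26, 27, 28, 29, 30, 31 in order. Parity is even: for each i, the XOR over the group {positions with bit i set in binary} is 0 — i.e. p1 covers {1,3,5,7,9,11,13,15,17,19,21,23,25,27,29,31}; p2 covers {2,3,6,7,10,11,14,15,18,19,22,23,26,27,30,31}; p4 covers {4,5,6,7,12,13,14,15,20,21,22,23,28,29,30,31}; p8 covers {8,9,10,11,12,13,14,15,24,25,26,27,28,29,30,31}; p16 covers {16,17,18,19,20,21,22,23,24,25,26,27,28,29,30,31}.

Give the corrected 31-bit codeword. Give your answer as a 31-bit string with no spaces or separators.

s1 (pos 1,3,5,7,9,11,13,15,17,19,21,23,25,27,29,31): 1⊕1⊕1⊕1⊕0⊕0⊕1⊕1⊕0⊕0⊕1⊕1⊕0⊕1⊕1⊕0 = 0
s2 (pos 2,3,6,7,10,11,14,15,18,19,22,23,26,27,30,31): 1⊕1⊕1⊕1⊕1⊕0⊕1⊕1⊕0⊕0⊕0⊕1⊕0⊕1⊕0⊕0 = 1
s4 (pos 4,5,6,7,12,13,14,15,20,21,22,23,28,29,30,31): 1⊕1⊕1⊕1⊕1⊕1⊕1⊕1⊕0⊕1⊕0⊕1⊕1⊕1⊕0⊕0 = 0
s8 (pos 8,9,10,11,12,13,14,15,24,25,26,27,28,29,30,31): 1⊕0⊕1⊕0⊕1⊕1⊕1⊕1⊕0⊕0⊕0⊕1⊕1⊕1⊕0⊕0 = 1
s16 (pos 16,17,18,19,20,21,22,23,24,25,26,27,28,29,30,31): 1⊕0⊕0⊕0⊕0⊕1⊕0⊕1⊕0⊕0⊕0⊕1⊕1⊕1⊕0⊕0 = 0
Syndrome s16…s1 = 01010 → error at position 10.
Flip position 10: 1111111101011111000010100011100 → 1111111100011111000010100011100

1111111100011111000010100011100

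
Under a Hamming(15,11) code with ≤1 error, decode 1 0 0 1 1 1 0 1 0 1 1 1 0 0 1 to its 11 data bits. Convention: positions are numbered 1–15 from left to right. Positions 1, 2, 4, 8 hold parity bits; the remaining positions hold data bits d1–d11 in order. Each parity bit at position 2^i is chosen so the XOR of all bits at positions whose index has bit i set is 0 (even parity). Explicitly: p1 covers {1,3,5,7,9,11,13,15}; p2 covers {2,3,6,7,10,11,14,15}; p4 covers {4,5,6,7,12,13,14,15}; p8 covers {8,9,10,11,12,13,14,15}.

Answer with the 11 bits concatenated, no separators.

01100110001

s1 (pos 1,3,5,7,9,11,13,15): 1⊕0⊕1⊕0⊕0⊕1⊕0⊕1 = 0
s2 (pos 2,3,6,7,10,11,14,15): 0⊕0⊕1⊕0⊕1⊕1⊕0⊕1 = 0
s4 (pos 4,5,6,7,12,13,14,15): 1⊕1⊕1⊕0⊕1⊕0⊕0⊕1 = 1
s8 (pos 8,9,10,11,12,13,14,15): 1⊕0⊕1⊕1⊕1⊕0⊕0⊕1 = 1
Syndrome s8…s1 = 1100 → error at position 12.
Flip position 12: 100111010111001 → 100111010110001
Read data bits from positions 3,5,6,7,9,10,11,12,13,14,15: 01100110001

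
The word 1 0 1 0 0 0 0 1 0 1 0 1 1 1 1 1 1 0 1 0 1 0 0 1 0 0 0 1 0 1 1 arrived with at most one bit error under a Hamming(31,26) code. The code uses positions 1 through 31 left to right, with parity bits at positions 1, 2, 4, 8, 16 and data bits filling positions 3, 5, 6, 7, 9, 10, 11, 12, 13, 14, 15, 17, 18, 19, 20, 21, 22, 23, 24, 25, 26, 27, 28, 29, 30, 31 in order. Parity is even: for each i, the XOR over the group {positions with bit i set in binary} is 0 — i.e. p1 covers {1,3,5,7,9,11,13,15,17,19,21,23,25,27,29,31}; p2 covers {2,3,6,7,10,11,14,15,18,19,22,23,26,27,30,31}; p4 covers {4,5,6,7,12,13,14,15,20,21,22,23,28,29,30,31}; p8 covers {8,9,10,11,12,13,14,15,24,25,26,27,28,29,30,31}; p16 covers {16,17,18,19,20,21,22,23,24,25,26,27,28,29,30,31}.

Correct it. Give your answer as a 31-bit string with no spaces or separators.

s1 (pos 1,3,5,7,9,11,13,15,17,19,21,23,25,27,29,31): 1⊕1⊕0⊕0⊕0⊕0⊕1⊕1⊕1⊕1⊕1⊕0⊕0⊕0⊕0⊕1 = 0
s2 (pos 2,3,6,7,10,11,14,15,18,19,22,23,26,27,30,31): 0⊕1⊕0⊕0⊕1⊕0⊕1⊕1⊕0⊕1⊕0⊕0⊕0⊕0⊕1⊕1 = 1
s4 (pos 4,5,6,7,12,13,14,15,20,21,22,23,28,29,30,31): 0⊕0⊕0⊕0⊕1⊕1⊕1⊕1⊕0⊕1⊕0⊕0⊕1⊕0⊕1⊕1 = 0
s8 (pos 8,9,10,11,12,13,14,15,24,25,26,27,28,29,30,31): 1⊕0⊕1⊕0⊕1⊕1⊕1⊕1⊕1⊕0⊕0⊕0⊕1⊕0⊕1⊕1 = 0
s16 (pos 16,17,18,19,20,21,22,23,24,25,26,27,28,29,30,31): 1⊕1⊕0⊕1⊕0⊕1⊕0⊕0⊕1⊕0⊕0⊕0⊕1⊕0⊕1⊕1 = 0
Syndrome s16…s1 = 00010 → error at position 2.
Flip position 2: 1010000101011111101010010001011 → 1110000101011111101010010001011

1110000101011111101010010001011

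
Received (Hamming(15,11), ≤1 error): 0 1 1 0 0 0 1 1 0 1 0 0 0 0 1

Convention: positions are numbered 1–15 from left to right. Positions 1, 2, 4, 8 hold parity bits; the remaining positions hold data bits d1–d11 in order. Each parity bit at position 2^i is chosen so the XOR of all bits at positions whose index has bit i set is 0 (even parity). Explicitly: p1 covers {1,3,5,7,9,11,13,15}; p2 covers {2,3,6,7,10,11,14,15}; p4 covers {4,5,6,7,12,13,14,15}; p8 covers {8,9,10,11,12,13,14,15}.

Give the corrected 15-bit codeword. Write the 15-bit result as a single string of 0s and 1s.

011000110110001

s1 (pos 1,3,5,7,9,11,13,15): 0⊕1⊕0⊕1⊕0⊕0⊕0⊕1 = 1
s2 (pos 2,3,6,7,10,11,14,15): 1⊕1⊕0⊕1⊕1⊕0⊕0⊕1 = 1
s4 (pos 4,5,6,7,12,13,14,15): 0⊕0⊕0⊕1⊕0⊕0⊕0⊕1 = 0
s8 (pos 8,9,10,11,12,13,14,15): 1⊕0⊕1⊕0⊕0⊕0⊕0⊕1 = 1
Syndrome s8…s1 = 1011 → error at position 11.
Flip position 11: 011000110100001 → 011000110110001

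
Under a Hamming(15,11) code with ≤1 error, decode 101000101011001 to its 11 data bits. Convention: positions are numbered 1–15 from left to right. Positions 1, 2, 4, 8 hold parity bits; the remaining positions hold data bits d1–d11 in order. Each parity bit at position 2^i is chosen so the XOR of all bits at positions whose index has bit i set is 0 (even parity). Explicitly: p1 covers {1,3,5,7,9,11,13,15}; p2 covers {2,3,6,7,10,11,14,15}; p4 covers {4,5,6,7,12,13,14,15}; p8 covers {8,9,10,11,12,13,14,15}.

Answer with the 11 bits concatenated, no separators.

s1 (pos 1,3,5,7,9,11,13,15): 1⊕1⊕0⊕1⊕1⊕1⊕0⊕1 = 0
s2 (pos 2,3,6,7,10,11,14,15): 0⊕1⊕0⊕1⊕0⊕1⊕0⊕1 = 0
s4 (pos 4,5,6,7,12,13,14,15): 0⊕0⊕0⊕1⊕1⊕0⊕0⊕1 = 1
s8 (pos 8,9,10,11,12,13,14,15): 0⊕1⊕0⊕1⊕1⊕0⊕0⊕1 = 0
Syndrome s8…s1 = 0100 → error at position 4.
Flip position 4: 101000101011001 → 101100101011001
Read data bits from positions 3,5,6,7,9,10,11,12,13,14,15: 10011011001

10011011001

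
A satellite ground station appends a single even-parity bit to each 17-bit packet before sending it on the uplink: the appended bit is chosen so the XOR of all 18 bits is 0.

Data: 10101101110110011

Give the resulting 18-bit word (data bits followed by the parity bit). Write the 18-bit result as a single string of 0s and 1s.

XOR of the 17 data bits: 1⊕0⊕1⊕0⊕1⊕1⊕0⊕1⊕1⊕1⊕0⊕1⊕1⊕0⊕0⊕1⊕1 = 1
Parity bit = 1 (so all 18 bits XOR to 0).

101011011101100111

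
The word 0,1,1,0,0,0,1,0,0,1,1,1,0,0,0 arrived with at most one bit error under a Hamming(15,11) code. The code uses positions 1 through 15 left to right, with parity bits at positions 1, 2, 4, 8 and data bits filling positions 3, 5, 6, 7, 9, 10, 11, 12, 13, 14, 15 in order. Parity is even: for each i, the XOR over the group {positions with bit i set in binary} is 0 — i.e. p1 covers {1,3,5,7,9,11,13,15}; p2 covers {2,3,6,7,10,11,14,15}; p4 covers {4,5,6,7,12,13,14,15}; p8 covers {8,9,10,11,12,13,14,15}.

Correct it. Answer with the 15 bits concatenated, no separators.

s1 (pos 1,3,5,7,9,11,13,15): 0⊕1⊕0⊕1⊕0⊕1⊕0⊕0 = 1
s2 (pos 2,3,6,7,10,11,14,15): 1⊕1⊕0⊕1⊕1⊕1⊕0⊕0 = 1
s4 (pos 4,5,6,7,12,13,14,15): 0⊕0⊕0⊕1⊕1⊕0⊕0⊕0 = 0
s8 (pos 8,9,10,11,12,13,14,15): 0⊕0⊕1⊕1⊕1⊕0⊕0⊕0 = 1
Syndrome s8…s1 = 1011 → error at position 11.
Flip position 11: 011000100111000 → 011000100101000

011000100101000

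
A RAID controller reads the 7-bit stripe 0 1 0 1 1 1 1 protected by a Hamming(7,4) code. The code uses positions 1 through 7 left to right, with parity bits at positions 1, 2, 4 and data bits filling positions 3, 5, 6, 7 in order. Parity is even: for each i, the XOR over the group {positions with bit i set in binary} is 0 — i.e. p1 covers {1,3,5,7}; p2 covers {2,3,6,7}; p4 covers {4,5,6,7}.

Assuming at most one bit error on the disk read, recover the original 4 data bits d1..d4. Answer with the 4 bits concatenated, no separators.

0111

s1 (pos 1,3,5,7): 0⊕0⊕1⊕1 = 0
s2 (pos 2,3,6,7): 1⊕0⊕1⊕1 = 1
s4 (pos 4,5,6,7): 1⊕1⊕1⊕1 = 0
Syndrome s4…s1 = 010 → error at position 2.
Flip position 2: 0101111 → 0001111
Read data bits from positions 3,5,6,7: 0111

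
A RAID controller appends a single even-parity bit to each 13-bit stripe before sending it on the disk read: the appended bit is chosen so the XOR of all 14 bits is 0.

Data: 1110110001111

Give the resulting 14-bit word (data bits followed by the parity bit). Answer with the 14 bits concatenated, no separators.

XOR of the 13 data bits: 1⊕1⊕1⊕0⊕1⊕1⊕0⊕0⊕0⊕1⊕1⊕1⊕1 = 1
Parity bit = 1 (so all 14 bits XOR to 0).

11101100011111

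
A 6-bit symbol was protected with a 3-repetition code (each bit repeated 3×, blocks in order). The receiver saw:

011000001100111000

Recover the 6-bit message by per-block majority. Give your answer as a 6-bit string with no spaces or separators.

100010

Block 1 (011): 2 ones → 1
Block 2 (000): 0 ones → 0
Block 3 (001): 1 one → 0
Block 4 (100): 1 one → 0
Block 5 (111): 3 ones → 1
Block 6 (000): 0 ones → 0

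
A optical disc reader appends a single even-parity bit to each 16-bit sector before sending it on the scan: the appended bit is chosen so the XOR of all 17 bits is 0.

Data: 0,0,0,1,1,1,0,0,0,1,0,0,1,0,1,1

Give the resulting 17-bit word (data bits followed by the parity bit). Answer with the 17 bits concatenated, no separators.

XOR of the 16 data bits: 0⊕0⊕0⊕1⊕1⊕1⊕0⊕0⊕0⊕1⊕0⊕0⊕1⊕0⊕1⊕1 = 1
Parity bit = 1 (so all 17 bits XOR to 0).

00011100010010111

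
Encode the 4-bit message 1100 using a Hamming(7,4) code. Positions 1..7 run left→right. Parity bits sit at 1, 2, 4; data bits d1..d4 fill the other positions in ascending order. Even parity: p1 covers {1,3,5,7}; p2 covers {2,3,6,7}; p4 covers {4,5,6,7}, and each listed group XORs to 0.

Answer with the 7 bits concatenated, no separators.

Place data at non-parity positions: p1 p2 1 p4 1 0 0
p1 (pos 1,3,5,7): XOR of data positions = 1⊕1⊕0 = 0
p2 (pos 2,3,6,7): XOR of data positions = 1⊕0⊕0 = 1
p4 (pos 4,5,6,7): XOR of data positions = 1⊕0⊕0 = 1
Codeword: 0111100

0111100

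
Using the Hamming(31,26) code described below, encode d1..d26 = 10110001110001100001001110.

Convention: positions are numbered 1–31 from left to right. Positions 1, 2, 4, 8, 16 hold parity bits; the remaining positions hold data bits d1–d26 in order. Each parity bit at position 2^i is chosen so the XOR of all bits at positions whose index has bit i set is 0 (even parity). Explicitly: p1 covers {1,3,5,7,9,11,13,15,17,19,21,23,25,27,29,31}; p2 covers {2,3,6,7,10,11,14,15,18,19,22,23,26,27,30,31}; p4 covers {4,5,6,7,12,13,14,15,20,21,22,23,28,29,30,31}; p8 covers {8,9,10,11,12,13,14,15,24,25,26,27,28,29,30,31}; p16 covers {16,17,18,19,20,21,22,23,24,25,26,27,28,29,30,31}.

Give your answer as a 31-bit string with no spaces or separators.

Place data at non-parity positions: p1 p2 1 p4 0 1 1 p8 0 0 0 1 1 1 0 p16 0 0 1 1 0 0 0 0 1 0 0 1 1 1 0
p1 (pos 1,3,5,7,9,11,13,15,17,19,21,23,25,27,29,31): XOR of data positions = 1⊕0⊕1⊕0⊕0⊕1⊕0⊕0⊕1⊕0⊕0⊕1⊕0⊕1⊕0 = 0
p2 (pos 2,3,6,7,10,11,14,15,18,19,22,23,26,27,30,31): XOR of data positions = 1⊕1⊕1⊕0⊕0⊕1⊕0⊕0⊕1⊕0⊕0⊕0⊕0⊕1⊕0 = 0
p4 (pos 4,5,6,7,12,13,14,15,20,21,22,23,28,29,30,31): XOR of data positions = 0⊕1⊕1⊕1⊕1⊕1⊕0⊕1⊕0⊕0⊕0⊕1⊕1⊕1⊕0 = 1
p8 (pos 8,9,10,11,12,13,14,15,24,25,26,27,28,29,30,31): XOR of data positions = 0⊕0⊕0⊕1⊕1⊕1⊕0⊕0⊕1⊕0⊕0⊕1⊕1⊕1⊕0 = 1
p16 (pos 16,17,18,19,20,21,22,23,24,25,26,27,28,29,30,31): XOR of data positions = 0⊕0⊕1⊕1⊕0⊕0⊕0⊕0⊕1⊕0⊕0⊕1⊕1⊕1⊕0 = 0
Codeword: 0011011100011100001100001001110

0011011100011100001100001001110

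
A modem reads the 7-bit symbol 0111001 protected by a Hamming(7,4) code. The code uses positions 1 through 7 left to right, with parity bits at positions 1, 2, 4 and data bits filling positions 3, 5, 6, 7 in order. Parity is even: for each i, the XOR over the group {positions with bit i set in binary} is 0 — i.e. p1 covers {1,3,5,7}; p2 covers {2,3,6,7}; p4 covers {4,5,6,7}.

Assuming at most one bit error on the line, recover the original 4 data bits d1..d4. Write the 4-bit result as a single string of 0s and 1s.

1001

s1 (pos 1,3,5,7): 0⊕1⊕0⊕1 = 0
s2 (pos 2,3,6,7): 1⊕1⊕0⊕1 = 1
s4 (pos 4,5,6,7): 1⊕0⊕0⊕1 = 0
Syndrome s4…s1 = 010 → error at position 2.
Flip position 2: 0111001 → 0011001
Read data bits from positions 3,5,6,7: 1001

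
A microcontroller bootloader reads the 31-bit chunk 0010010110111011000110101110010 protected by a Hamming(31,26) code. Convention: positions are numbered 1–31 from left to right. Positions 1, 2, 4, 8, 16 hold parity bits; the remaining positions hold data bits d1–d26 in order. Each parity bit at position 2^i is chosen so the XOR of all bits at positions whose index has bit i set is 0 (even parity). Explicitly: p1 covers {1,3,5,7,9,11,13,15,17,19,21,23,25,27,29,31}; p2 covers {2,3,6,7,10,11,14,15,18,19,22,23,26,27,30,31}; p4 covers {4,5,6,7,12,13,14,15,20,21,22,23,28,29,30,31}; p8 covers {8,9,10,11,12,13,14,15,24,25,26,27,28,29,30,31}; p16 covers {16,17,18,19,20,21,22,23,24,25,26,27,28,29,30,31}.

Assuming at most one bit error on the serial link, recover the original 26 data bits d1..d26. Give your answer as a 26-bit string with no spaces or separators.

s1 (pos 1,3,5,7,9,11,13,15,17,19,21,23,25,27,29,31): 0⊕1⊕0⊕0⊕1⊕1⊕1⊕1⊕0⊕0⊕1⊕1⊕1⊕1⊕0⊕0 = 1
s2 (pos 2,3,6,7,10,11,14,15,18,19,22,23,26,27,30,31): 0⊕1⊕1⊕0⊕0⊕1⊕0⊕1⊕0⊕0⊕0⊕1⊕1⊕1⊕1⊕0 = 0
s4 (pos 4,5,6,7,12,13,14,15,20,21,22,23,28,29,30,31): 0⊕0⊕1⊕0⊕1⊕1⊕0⊕1⊕1⊕1⊕0⊕1⊕0⊕0⊕1⊕0 = 0
s8 (pos 8,9,10,11,12,13,14,15,24,25,26,27,28,29,30,31): 1⊕1⊕0⊕1⊕1⊕1⊕0⊕1⊕0⊕1⊕1⊕1⊕0⊕0⊕1⊕0 = 0
s16 (pos 16,17,18,19,20,21,22,23,24,25,26,27,28,29,30,31): 1⊕0⊕0⊕0⊕1⊕1⊕0⊕1⊕0⊕1⊕1⊕1⊕0⊕0⊕1⊕0 = 0
Syndrome s16…s1 = 00001 → error at position 1.
Flip position 1: 0010010110111011000110101110010 → 1010010110111011000110101110010
Read data bits from positions 3,5,6,7,9,10,11,12,13,14,15,17,18,19,20,21,22,23,24,25,26,27,28,29,30,31: 10101011101000110101110010

10101011101000110101110010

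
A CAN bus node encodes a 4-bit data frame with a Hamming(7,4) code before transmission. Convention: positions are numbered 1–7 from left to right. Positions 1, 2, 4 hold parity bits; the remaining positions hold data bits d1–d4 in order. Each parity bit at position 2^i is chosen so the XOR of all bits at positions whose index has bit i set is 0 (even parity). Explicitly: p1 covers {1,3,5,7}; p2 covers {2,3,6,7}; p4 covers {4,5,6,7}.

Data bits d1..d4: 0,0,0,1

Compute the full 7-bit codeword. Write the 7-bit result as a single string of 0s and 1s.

Place data at non-parity positions: p1 p2 0 p4 0 0 1
p1 (pos 1,3,5,7): XOR of data positions = 0⊕0⊕1 = 1
p2 (pos 2,3,6,7): XOR of data positions = 0⊕0⊕1 = 1
p4 (pos 4,5,6,7): XOR of data positions = 0⊕0⊕1 = 1
Codeword: 1101001

1101001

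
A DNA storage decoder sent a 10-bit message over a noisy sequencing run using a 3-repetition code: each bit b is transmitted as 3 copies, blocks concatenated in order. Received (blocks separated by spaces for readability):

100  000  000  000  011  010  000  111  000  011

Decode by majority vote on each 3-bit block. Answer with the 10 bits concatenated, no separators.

Block 1 (100): 1 one → 0
Block 2 (000): 0 ones → 0
Block 3 (000): 0 ones → 0
Block 4 (000): 0 ones → 0
Block 5 (011): 2 ones → 1
Block 6 (010): 1 one → 0
Block 7 (000): 0 ones → 0
Block 8 (111): 3 ones → 1
Block 9 (000): 0 ones → 0
Block 10 (011): 2 ones → 1

0000100101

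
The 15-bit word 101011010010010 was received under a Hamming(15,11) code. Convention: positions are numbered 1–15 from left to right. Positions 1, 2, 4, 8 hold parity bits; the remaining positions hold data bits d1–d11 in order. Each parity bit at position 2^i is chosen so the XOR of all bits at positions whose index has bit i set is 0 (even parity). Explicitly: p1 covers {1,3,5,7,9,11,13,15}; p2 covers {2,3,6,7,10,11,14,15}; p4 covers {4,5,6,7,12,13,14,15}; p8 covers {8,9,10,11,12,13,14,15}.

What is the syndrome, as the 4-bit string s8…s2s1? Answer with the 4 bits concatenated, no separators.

s1 (pos 1,3,5,7,9,11,13,15): 1⊕1⊕1⊕0⊕0⊕1⊕0⊕0 = 0
s2 (pos 2,3,6,7,10,11,14,15): 0⊕1⊕1⊕0⊕0⊕1⊕1⊕0 = 0
s4 (pos 4,5,6,7,12,13,14,15): 0⊕1⊕1⊕0⊕0⊕0⊕1⊕0 = 1
s8 (pos 8,9,10,11,12,13,14,15): 1⊕0⊕0⊕1⊕0⊕0⊕1⊕0 = 1
Syndrome s8…s1 = 1100 → error at position 12.

1100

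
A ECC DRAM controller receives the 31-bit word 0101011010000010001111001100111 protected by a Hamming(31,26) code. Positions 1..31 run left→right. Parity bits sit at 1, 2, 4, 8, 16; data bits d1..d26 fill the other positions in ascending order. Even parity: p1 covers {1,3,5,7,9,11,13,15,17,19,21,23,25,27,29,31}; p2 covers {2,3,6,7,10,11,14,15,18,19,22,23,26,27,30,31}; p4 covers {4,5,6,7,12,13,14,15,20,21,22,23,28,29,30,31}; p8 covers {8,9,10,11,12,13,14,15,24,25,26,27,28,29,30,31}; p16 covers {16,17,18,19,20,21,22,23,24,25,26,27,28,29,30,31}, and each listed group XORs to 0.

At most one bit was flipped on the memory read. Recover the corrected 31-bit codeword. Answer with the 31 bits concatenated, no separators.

s1 (pos 1,3,5,7,9,11,13,15,17,19,21,23,25,27,29,31): 0⊕0⊕0⊕1⊕1⊕0⊕0⊕1⊕0⊕1⊕1⊕0⊕1⊕0⊕1⊕1 = 0
s2 (pos 2,3,6,7,10,11,14,15,18,19,22,23,26,27,30,31): 1⊕0⊕1⊕1⊕0⊕0⊕0⊕1⊕0⊕1⊕1⊕0⊕1⊕0⊕1⊕1 = 1
s4 (pos 4,5,6,7,12,13,14,15,20,21,22,23,28,29,30,31): 1⊕0⊕1⊕1⊕0⊕0⊕0⊕1⊕1⊕1⊕1⊕0⊕0⊕1⊕1⊕1 = 0
s8 (pos 8,9,10,11,12,13,14,15,24,25,26,27,28,29,30,31): 0⊕1⊕0⊕0⊕0⊕0⊕0⊕1⊕0⊕1⊕1⊕0⊕0⊕1⊕1⊕1 = 1
s16 (pos 16,17,18,19,20,21,22,23,24,25,26,27,28,29,30,31): 0⊕0⊕0⊕1⊕1⊕1⊕1⊕0⊕0⊕1⊕1⊕0⊕0⊕1⊕1⊕1 = 1
Syndrome s16…s1 = 11010 → error at position 26.
Flip position 26: 0101011010000010001111001100111 → 0101011010000010001111001000111

0101011010000010001111001000111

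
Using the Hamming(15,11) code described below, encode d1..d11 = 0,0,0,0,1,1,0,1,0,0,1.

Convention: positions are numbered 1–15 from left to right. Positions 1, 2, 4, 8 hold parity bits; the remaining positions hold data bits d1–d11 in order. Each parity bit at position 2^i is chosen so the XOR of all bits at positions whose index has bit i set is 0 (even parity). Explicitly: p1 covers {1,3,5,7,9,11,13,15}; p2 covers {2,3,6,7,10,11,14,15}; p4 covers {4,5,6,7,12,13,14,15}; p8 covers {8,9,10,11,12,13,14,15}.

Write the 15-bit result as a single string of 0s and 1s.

Place data at non-parity positions: p1 p2 0 p4 0 0 0 p8 1 1 0 1 0 0 1
p1 (pos 1,3,5,7,9,11,13,15): XOR of data positions = 0⊕0⊕0⊕1⊕0⊕0⊕1 = 0
p2 (pos 2,3,6,7,10,11,14,15): XOR of data positions = 0⊕0⊕0⊕1⊕0⊕0⊕1 = 0
p4 (pos 4,5,6,7,12,13,14,15): XOR of data positions = 0⊕0⊕0⊕1⊕0⊕0⊕1 = 0
p8 (pos 8,9,10,11,12,13,14,15): XOR of data positions = 1⊕1⊕0⊕1⊕0⊕0⊕1 = 0
Codeword: 000000001101001

000000001101001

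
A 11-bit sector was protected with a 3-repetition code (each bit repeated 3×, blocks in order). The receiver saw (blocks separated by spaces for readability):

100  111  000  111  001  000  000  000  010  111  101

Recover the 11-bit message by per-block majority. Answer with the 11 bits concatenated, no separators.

Block 1 (100): 1 one → 0
Block 2 (111): 3 ones → 1
Block 3 (000): 0 ones → 0
Block 4 (111): 3 ones → 1
Block 5 (001): 1 one → 0
Block 6 (000): 0 ones → 0
Block 7 (000): 0 ones → 0
Block 8 (000): 0 ones → 0
Block 9 (010): 1 one → 0
Block 10 (111): 3 ones → 1
Block 11 (101): 2 ones → 1

01010000011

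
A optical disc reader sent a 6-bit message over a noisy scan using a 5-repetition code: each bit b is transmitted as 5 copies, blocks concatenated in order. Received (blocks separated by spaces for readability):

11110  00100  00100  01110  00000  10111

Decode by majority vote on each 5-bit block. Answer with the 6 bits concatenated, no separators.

Block 1 (11110): 4 ones → 1
Block 2 (00100): 1 one → 0
Block 3 (00100): 1 one → 0
Block 4 (01110): 3 ones → 1
Block 5 (00000): 0 ones → 0
Block 6 (10111): 4 ones → 1

100101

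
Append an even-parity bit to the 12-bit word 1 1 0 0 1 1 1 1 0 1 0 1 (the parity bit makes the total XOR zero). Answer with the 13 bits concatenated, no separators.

1100111101010

XOR of the 12 data bits: 1⊕1⊕0⊕0⊕1⊕1⊕1⊕1⊕0⊕1⊕0⊕1 = 0
Parity bit = 0 (so all 13 bits XOR to 0).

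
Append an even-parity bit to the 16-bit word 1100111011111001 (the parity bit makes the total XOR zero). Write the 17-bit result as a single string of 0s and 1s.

XOR of the 16 data bits: 1⊕1⊕0⊕0⊕1⊕1⊕1⊕0⊕1⊕1⊕1⊕1⊕1⊕0⊕0⊕1 = 1
Parity bit = 1 (so all 17 bits XOR to 0).

11001110111110011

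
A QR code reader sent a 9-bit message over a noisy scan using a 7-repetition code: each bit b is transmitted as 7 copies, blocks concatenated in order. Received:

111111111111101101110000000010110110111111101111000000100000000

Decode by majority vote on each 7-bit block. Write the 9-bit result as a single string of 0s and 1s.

Block 1 (1111111): 7 ones → 1
Block 2 (1111110): 6 ones → 1
Block 3 (1101110): 5 ones → 1
Block 4 (0000000): 0 ones → 0
Block 5 (1011011): 5 ones → 1
Block 6 (0111111): 6 ones → 1
Block 7 (1011110): 5 ones → 1
Block 8 (0000010): 1 one → 0
Block 9 (0000000): 0 ones → 0

111011100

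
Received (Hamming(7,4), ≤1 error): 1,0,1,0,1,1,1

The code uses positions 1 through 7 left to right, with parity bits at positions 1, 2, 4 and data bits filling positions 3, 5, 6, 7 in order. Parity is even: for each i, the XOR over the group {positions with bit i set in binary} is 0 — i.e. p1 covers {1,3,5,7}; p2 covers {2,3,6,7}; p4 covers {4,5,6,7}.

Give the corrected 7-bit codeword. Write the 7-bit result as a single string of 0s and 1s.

s1 (pos 1,3,5,7): 1⊕1⊕1⊕1 = 0
s2 (pos 2,3,6,7): 0⊕1⊕1⊕1 = 1
s4 (pos 4,5,6,7): 0⊕1⊕1⊕1 = 1
Syndrome s4…s1 = 110 → error at position 6.
Flip position 6: 1010111 → 1010101

1010101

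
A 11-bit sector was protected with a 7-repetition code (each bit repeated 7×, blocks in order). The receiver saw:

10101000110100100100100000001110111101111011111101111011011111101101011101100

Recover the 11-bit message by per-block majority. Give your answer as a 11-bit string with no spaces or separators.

00001111111

Block 1 (1010100): 3 ones → 0
Block 2 (0110100): 3 ones → 0
Block 3 (1001001): 3 ones → 0
Block 4 (0000000): 0 ones → 0
Block 5 (1110111): 6 ones → 1
Block 6 (1011110): 5 ones → 1
Block 7 (1111110): 6 ones → 1
Block 8 (1111011): 6 ones → 1
Block 9 (0111111): 6 ones → 1
Block 10 (0110101): 4 ones → 1
Block 11 (1101100): 4 ones → 1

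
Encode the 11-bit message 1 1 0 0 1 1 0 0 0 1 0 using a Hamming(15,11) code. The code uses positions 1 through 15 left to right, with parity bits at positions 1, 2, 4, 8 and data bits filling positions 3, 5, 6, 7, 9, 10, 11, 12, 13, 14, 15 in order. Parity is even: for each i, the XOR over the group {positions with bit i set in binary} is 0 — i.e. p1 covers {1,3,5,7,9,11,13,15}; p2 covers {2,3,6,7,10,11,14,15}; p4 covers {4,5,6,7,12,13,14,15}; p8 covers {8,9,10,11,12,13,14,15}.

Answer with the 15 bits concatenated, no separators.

111010011100010

Place data at non-parity positions: p1 p2 1 p4 1 0 0 p8 1 1 0 0 0 1 0
p1 (pos 1,3,5,7,9,11,13,15): XOR of data positions = 1⊕1⊕0⊕1⊕0⊕0⊕0 = 1
p2 (pos 2,3,6,7,10,11,14,15): XOR of data positions = 1⊕0⊕0⊕1⊕0⊕1⊕0 = 1
p4 (pos 4,5,6,7,12,13,14,15): XOR of data positions = 1⊕0⊕0⊕0⊕0⊕1⊕0 = 0
p8 (pos 8,9,10,11,12,13,14,15): XOR of data positions = 1⊕1⊕0⊕0⊕0⊕1⊕0 = 1
Codeword: 111010011100010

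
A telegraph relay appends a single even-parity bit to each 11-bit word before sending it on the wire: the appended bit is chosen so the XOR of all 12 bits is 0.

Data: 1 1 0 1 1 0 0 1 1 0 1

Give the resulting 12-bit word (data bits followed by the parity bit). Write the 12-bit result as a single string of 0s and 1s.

110110011011

XOR of the 11 data bits: 1⊕1⊕0⊕1⊕1⊕0⊕0⊕1⊕1⊕0⊕1 = 1
Parity bit = 1 (so all 12 bits XOR to 0).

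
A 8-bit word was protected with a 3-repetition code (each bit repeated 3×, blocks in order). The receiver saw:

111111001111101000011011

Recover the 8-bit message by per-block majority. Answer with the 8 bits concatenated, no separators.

Block 1 (111): 3 ones → 1
Block 2 (111): 3 ones → 1
Block 3 (001): 1 one → 0
Block 4 (111): 3 ones → 1
Block 5 (101): 2 ones → 1
Block 6 (000): 0 ones → 0
Block 7 (011): 2 ones → 1
Block 8 (011): 2 ones → 1

11011011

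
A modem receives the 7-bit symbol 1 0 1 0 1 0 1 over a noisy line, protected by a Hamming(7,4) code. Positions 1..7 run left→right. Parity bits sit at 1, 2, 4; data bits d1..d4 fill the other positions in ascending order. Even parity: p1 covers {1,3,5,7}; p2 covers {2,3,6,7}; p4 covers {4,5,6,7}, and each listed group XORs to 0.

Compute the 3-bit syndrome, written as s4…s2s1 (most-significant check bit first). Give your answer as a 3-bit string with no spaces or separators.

s1 (pos 1,3,5,7): 1⊕1⊕1⊕1 = 0
s2 (pos 2,3,6,7): 0⊕1⊕0⊕1 = 0
s4 (pos 4,5,6,7): 0⊕1⊕0⊕1 = 0
Syndrome s4…s1 = 000 → no error.

000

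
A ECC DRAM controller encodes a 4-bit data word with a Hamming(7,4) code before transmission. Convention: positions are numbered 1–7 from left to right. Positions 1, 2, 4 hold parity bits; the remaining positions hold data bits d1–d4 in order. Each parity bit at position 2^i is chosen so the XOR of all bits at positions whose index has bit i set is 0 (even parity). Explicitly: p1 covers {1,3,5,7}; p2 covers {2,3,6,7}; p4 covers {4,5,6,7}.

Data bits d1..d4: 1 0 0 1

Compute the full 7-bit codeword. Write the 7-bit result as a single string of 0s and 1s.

0011001

Place data at non-parity positions: p1 p2 1 p4 0 0 1
p1 (pos 1,3,5,7): XOR of data positions = 1⊕0⊕1 = 0
p2 (pos 2,3,6,7): XOR of data positions = 1⊕0⊕1 = 0
p4 (pos 4,5,6,7): XOR of data positions = 0⊕0⊕1 = 1
Codeword: 0011001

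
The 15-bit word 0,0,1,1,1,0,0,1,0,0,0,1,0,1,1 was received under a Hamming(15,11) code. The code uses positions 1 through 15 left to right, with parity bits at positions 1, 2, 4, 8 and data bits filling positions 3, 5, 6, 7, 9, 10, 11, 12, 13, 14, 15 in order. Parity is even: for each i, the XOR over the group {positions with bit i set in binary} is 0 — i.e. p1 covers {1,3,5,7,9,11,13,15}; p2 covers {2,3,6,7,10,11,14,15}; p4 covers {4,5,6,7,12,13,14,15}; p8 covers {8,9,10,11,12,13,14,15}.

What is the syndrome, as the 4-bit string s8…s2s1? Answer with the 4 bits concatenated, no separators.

0111

s1 (pos 1,3,5,7,9,11,13,15): 0⊕1⊕1⊕0⊕0⊕0⊕0⊕1 = 1
s2 (pos 2,3,6,7,10,11,14,15): 0⊕1⊕0⊕0⊕0⊕0⊕1⊕1 = 1
s4 (pos 4,5,6,7,12,13,14,15): 1⊕1⊕0⊕0⊕1⊕0⊕1⊕1 = 1
s8 (pos 8,9,10,11,12,13,14,15): 1⊕0⊕0⊕0⊕1⊕0⊕1⊕1 = 0
Syndrome s8…s1 = 0111 → error at position 7.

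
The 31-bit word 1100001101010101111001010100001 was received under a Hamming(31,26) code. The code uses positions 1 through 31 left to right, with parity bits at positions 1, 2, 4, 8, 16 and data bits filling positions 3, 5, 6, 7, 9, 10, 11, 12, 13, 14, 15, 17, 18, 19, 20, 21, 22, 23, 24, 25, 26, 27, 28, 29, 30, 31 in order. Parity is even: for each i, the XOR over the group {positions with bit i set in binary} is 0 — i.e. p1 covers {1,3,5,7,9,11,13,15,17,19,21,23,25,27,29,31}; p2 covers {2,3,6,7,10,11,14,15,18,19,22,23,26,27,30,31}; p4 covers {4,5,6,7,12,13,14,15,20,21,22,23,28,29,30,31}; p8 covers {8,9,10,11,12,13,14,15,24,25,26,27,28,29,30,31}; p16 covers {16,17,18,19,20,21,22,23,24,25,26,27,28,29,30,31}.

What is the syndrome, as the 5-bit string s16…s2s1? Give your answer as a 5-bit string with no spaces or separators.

s1 (pos 1,3,5,7,9,11,13,15,17,19,21,23,25,27,29,31): 1⊕0⊕0⊕1⊕0⊕0⊕0⊕0⊕1⊕1⊕0⊕0⊕0⊕0⊕0⊕1 = 1
s2 (pos 2,3,6,7,10,11,14,15,18,19,22,23,26,27,30,31): 1⊕0⊕0⊕1⊕1⊕0⊕1⊕0⊕1⊕1⊕1⊕0⊕1⊕0⊕0⊕1 = 1
s4 (pos 4,5,6,7,12,13,14,15,20,21,22,23,28,29,30,31): 0⊕0⊕0⊕1⊕1⊕0⊕1⊕0⊕0⊕0⊕1⊕0⊕0⊕0⊕0⊕1 = 1
s8 (pos 8,9,10,11,12,13,14,15,24,25,26,27,28,29,30,31): 1⊕0⊕1⊕0⊕1⊕0⊕1⊕0⊕1⊕0⊕1⊕0⊕0⊕0⊕0⊕1 = 1
s16 (pos 16,17,18,19,20,21,22,23,24,25,26,27,28,29,30,31): 1⊕1⊕1⊕1⊕0⊕0⊕1⊕0⊕1⊕0⊕1⊕0⊕0⊕0⊕0⊕1 = 0
Syndrome s16…s1 = 01111 → error at position 15.

01111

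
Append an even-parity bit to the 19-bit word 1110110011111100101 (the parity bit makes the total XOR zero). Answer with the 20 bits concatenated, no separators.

11101100111111001011

XOR of the 19 data bits: 1⊕1⊕1⊕0⊕1⊕1⊕0⊕0⊕1⊕1⊕1⊕1⊕1⊕1⊕0⊕0⊕1⊕0⊕1 = 1
Parity bit = 1 (so all 20 bits XOR to 0).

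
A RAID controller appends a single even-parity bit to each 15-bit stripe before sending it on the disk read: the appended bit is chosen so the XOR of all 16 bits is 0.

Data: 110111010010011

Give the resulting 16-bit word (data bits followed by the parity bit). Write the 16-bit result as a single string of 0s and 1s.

1101110100100111

XOR of the 15 data bits: 1⊕1⊕0⊕1⊕1⊕1⊕0⊕1⊕0⊕0⊕1⊕0⊕0⊕1⊕1 = 1
Parity bit = 1 (so all 16 bits XOR to 0).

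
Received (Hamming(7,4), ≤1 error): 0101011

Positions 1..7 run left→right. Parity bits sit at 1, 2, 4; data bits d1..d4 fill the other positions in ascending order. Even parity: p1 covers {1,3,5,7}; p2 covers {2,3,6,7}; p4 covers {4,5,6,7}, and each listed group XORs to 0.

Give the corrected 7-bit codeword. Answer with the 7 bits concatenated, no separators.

s1 (pos 1,3,5,7): 0⊕0⊕0⊕1 = 1
s2 (pos 2,3,6,7): 1⊕0⊕1⊕1 = 1
s4 (pos 4,5,6,7): 1⊕0⊕1⊕1 = 1
Syndrome s4…s1 = 111 → error at position 7.
Flip position 7: 0101011 → 0101010

0101010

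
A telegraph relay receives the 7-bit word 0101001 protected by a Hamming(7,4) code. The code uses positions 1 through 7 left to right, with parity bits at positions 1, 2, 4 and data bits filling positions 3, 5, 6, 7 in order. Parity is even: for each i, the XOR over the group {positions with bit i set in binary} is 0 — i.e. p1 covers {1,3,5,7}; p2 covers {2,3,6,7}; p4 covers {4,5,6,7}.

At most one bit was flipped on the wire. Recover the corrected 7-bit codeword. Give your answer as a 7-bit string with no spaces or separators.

1101001

s1 (pos 1,3,5,7): 0⊕0⊕0⊕1 = 1
s2 (pos 2,3,6,7): 1⊕0⊕0⊕1 = 0
s4 (pos 4,5,6,7): 1⊕0⊕0⊕1 = 0
Syndrome s4…s1 = 001 → error at position 1.
Flip position 1: 0101001 → 1101001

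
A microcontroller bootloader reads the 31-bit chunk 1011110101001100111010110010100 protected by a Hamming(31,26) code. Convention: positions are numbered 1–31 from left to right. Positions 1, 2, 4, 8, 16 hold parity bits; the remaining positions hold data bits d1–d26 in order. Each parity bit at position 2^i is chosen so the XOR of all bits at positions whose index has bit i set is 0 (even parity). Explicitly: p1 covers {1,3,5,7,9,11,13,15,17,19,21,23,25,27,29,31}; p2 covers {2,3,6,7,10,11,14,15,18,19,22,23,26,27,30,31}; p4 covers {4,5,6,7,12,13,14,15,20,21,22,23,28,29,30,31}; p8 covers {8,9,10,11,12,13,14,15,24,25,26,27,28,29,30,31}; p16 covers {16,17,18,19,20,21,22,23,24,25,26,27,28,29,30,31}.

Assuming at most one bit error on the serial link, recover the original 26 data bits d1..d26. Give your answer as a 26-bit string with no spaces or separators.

s1 (pos 1,3,5,7,9,11,13,15,17,19,21,23,25,27,29,31): 1⊕1⊕1⊕0⊕0⊕0⊕1⊕0⊕1⊕1⊕1⊕1⊕0⊕1⊕1⊕0 = 0
s2 (pos 2,3,6,7,10,11,14,15,18,19,22,23,26,27,30,31): 0⊕1⊕1⊕0⊕1⊕0⊕1⊕0⊕1⊕1⊕0⊕1⊕0⊕1⊕0⊕0 = 0
s4 (pos 4,5,6,7,12,13,14,15,20,21,22,23,28,29,30,31): 1⊕1⊕1⊕0⊕0⊕1⊕1⊕0⊕0⊕1⊕0⊕1⊕0⊕1⊕0⊕0 = 0
s8 (pos 8,9,10,11,12,13,14,15,24,25,26,27,28,29,30,31): 1⊕0⊕1⊕0⊕0⊕1⊕1⊕0⊕1⊕0⊕0⊕1⊕0⊕1⊕0⊕0 = 1
s16 (pos 16,17,18,19,20,21,22,23,24,25,26,27,28,29,30,31): 0⊕1⊕1⊕1⊕0⊕1⊕0⊕1⊕1⊕0⊕0⊕1⊕0⊕1⊕0⊕0 = 0
Syndrome s16…s1 = 01000 → error at position 8.
Flip position 8: 1011110101001100111010110010100 → 1011110001001100111010110010100
Read data bits from positions 3,5,6,7,9,10,11,12,13,14,15,17,18,19,20,21,22,23,24,25,26,27,28,29,30,31: 11100100110111010110010100

11100100110111010110010100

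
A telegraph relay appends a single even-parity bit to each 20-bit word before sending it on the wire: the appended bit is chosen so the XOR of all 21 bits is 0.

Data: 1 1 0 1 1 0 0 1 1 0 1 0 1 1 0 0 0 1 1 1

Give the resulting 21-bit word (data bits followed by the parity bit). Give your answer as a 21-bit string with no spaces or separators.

110110011010110001110

XOR of the 20 data bits: 1⊕1⊕0⊕1⊕1⊕0⊕0⊕1⊕1⊕0⊕1⊕0⊕1⊕1⊕0⊕0⊕0⊕1⊕1⊕1 = 0
Parity bit = 0 (so all 21 bits XOR to 0).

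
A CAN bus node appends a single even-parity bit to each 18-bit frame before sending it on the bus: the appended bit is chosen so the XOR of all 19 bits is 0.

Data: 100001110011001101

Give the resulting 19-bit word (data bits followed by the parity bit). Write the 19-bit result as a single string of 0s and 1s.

1000011100110011011

XOR of the 18 data bits: 1⊕0⊕0⊕0⊕0⊕1⊕1⊕1⊕0⊕0⊕1⊕1⊕0⊕0⊕1⊕1⊕0⊕1 = 1
Parity bit = 1 (so all 19 bits XOR to 0).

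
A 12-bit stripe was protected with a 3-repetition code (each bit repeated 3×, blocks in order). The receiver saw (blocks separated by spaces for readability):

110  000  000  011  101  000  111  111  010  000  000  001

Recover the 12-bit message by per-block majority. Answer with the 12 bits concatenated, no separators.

100110110000

Block 1 (110): 2 ones → 1
Block 2 (000): 0 ones → 0
Block 3 (000): 0 ones → 0
Block 4 (011): 2 ones → 1
Block 5 (101): 2 ones → 1
Block 6 (000): 0 ones → 0
Block 7 (111): 3 ones → 1
Block 8 (111): 3 ones → 1
Block 9 (010): 1 one → 0
Block 10 (000): 0 ones → 0
Block 11 (000): 0 ones → 0
Block 12 (001): 1 one → 0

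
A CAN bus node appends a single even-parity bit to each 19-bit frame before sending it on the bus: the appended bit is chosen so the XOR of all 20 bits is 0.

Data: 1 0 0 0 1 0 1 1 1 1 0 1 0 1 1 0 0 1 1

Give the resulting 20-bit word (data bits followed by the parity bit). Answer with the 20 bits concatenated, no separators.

10001011110101100111

XOR of the 19 data bits: 1⊕0⊕0⊕0⊕1⊕0⊕1⊕1⊕1⊕1⊕0⊕1⊕0⊕1⊕1⊕0⊕0⊕1⊕1 = 1
Parity bit = 1 (so all 20 bits XOR to 0).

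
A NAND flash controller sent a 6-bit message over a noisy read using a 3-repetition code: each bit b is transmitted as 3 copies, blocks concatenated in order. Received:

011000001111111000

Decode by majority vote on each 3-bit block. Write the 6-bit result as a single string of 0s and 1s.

100110

Block 1 (011): 2 ones → 1
Block 2 (000): 0 ones → 0
Block 3 (001): 1 one → 0
Block 4 (111): 3 ones → 1
Block 5 (111): 3 ones → 1
Block 6 (000): 0 ones → 0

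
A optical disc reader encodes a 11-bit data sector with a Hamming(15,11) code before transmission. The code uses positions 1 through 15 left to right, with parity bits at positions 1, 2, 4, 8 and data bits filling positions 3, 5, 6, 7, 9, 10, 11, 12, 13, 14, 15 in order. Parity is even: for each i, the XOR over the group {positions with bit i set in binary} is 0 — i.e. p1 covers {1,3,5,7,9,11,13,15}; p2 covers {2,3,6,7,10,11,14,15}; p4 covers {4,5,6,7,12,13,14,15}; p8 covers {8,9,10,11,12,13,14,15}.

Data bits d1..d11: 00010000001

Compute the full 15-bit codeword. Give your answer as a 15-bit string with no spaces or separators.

000000110000001

Place data at non-parity positions: p1 p2 0 p4 0 0 1 p8 0 0 0 0 0 0 1
p1 (pos 1,3,5,7,9,11,13,15): XOR of data positions = 0⊕0⊕1⊕0⊕0⊕0⊕1 = 0
p2 (pos 2,3,6,7,10,11,14,15): XOR of data positions = 0⊕0⊕1⊕0⊕0⊕0⊕1 = 0
p4 (pos 4,5,6,7,12,13,14,15): XOR of data positions = 0⊕0⊕1⊕0⊕0⊕0⊕1 = 0
p8 (pos 8,9,10,11,12,13,14,15): XOR of data positions = 0⊕0⊕0⊕0⊕0⊕0⊕1 = 1
Codeword: 000000110000001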